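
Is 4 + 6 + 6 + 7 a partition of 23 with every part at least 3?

The parts sum to 23, and the condition 'every summand is at least 3' holds.

Yes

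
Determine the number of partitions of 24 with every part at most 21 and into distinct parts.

119

Enumerating by decreasing first part gives 119 partitions in all.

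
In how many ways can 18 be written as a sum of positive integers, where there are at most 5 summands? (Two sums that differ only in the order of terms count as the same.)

141

Counting exhaustively, 141 partitions satisfy the conditions.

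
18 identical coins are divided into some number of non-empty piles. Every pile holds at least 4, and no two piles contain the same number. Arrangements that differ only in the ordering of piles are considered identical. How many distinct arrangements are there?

9

Enumerating:
18
14, 4
13, 5
12, 6
11, 7
10, 8
9, 5, 4
8, 6, 4
7, 6, 5
That's 9 in total.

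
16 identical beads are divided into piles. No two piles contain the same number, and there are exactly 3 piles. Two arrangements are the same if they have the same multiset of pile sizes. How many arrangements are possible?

14

They are:
13+2+1
12+3+1
11+4+1
11+3+2
10+5+1
10+4+2
9+6+1
9+5+2
9+4+3
8+7+1
8+6+2
8+5+3
7+6+3
7+5+4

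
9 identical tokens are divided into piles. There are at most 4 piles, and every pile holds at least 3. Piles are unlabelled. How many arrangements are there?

4

Listing the qualifying partitions of 9:
9
6,3
5,4
3,3,3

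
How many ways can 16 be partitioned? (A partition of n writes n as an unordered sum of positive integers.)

231

There are 231 such partitions.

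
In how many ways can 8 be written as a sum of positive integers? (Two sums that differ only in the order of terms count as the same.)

22

They are:
8
7,1
6,2
6,1,1
5,3
5,2,1
5,1,1,1
4,4
4,3,1
4,2,2
4,2,1,1
4,1,1,1,1
3,3,2
3,3,1,1
3,2,2,1
3,2,1,1,1
3,1,1,1,1,1
2,2,2,2
2,2,2,1,1
2,2,1,1,1,1
2,1,1,1,1,1,1
1,1,1,1,1,1,1,1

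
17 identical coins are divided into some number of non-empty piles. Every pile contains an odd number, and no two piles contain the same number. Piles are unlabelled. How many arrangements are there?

5

Listing the qualifying partitions of 17:
17
1+3+13
1+5+11
1+7+9
3+5+9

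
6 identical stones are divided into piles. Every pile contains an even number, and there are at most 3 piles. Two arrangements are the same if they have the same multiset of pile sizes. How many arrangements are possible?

The partitions of 6 that satisfy the conditions:
6
4,2
2,2,2
Counting gives 3.

3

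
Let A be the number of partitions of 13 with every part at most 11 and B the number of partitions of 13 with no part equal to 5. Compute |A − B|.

20

Partitions of 13 with every part at most 11: 99.
Partitions of 13 with no part equal to 5: 79.
|99 − 79| = 20.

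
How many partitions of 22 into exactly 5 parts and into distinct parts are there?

They are:
12 + 4 + 3 + 2 + 1
11 + 5 + 3 + 2 + 1
10 + 6 + 3 + 2 + 1
10 + 5 + 4 + 2 + 1
9 + 7 + 3 + 2 + 1
9 + 6 + 4 + 2 + 1
9 + 5 + 4 + 3 + 1
8 + 7 + 4 + 2 + 1
8 + 6 + 5 + 2 + 1
8 + 6 + 4 + 3 + 1
8 + 5 + 4 + 3 + 2
7 + 6 + 5 + 3 + 1
7 + 6 + 4 + 3 + 2
That's 13 in total.

13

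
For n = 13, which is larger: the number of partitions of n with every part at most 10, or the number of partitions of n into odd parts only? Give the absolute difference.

Partitions of 13 with every part at most 10: 97.
Partitions of 13 into odd parts only: 18.
|97 − 18| = 79.

79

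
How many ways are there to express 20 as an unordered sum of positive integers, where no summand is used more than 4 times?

409

Enumerating by decreasing first part gives 409 partitions in all.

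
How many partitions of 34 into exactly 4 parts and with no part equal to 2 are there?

212

A full systematic count gives 212.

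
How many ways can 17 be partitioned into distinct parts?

38

A partial list (first 12 by largest part):
17
16,1
15,2
14,3
14,2,1
13,4
13,3,1
12,5
12,4,1
12,3,2
11,6
11,5,1
…and 26 more, for 38 total.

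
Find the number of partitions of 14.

Enumerating by decreasing first part gives 135 partitions in all.

135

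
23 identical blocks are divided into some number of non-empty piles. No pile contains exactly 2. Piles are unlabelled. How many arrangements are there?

A full systematic count gives 463.

463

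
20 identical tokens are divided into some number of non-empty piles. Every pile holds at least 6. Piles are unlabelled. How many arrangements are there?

8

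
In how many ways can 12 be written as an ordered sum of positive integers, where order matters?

The number of compositions of n is 2^(n−1); here 2^11 = 2048.

2048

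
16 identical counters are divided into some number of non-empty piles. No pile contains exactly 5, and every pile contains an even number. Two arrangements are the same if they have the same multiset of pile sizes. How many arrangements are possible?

The partitions of 16 that satisfy the conditions:
16
2 + 14
4 + 12
2 + 2 + 12
6 + 10
2 + 4 + 10
2 + 2 + 2 + 10
8 + 8
2 + 6 + 8
4 + 4 + 8
2 + 2 + 4 + 8
2 + 2 + 2 + 2 + 8
4 + 6 + 6
2 + 2 + 6 + 6
2 + 4 + 4 + 6
2 + 2 + 2 + 4 + 6
2 + 2 + 2 + 2 + 2 + 6
4 + 4 + 4 + 4
2 + 2 + 4 + 4 + 4
2 + 2 + 2 + 2 + 4 + 4
2 + 2 + 2 + 2 + 2 + 2 + 4
2 + 2 + 2 + 2 + 2 + 2 + 2 + 2
That's 22 in total.

22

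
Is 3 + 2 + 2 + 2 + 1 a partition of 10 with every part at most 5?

Yes

The parts sum to 10, and the condition 'no summand exceeds 5' holds.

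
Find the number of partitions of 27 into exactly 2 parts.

13

They are:
26+1
25+2
24+3
23+4
22+5
21+6
20+7
19+8
18+9
17+10
16+11
15+12
14+13
That's 13 in total.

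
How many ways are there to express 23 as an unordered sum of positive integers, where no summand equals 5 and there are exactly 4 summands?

There are too many to list fully; the first 12 (by largest part) are:
20, 1, 1, 1
19, 2, 1, 1
18, 3, 1, 1
18, 2, 2, 1
17, 4, 1, 1
17, 3, 2, 1
17, 2, 2, 2
16, 4, 2, 1
16, 3, 3, 1
16, 3, 2, 2
15, 6, 1, 1
15, 4, 3, 1
…and 55 more, for 67 total.

67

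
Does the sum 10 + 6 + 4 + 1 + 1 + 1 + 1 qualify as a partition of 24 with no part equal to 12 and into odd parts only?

No

The parts sum to 24, and the condition 'every summand is odd' is violated.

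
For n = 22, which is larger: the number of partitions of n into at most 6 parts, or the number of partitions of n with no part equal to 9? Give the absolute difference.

510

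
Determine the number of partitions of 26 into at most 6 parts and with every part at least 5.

36

There are too many to list fully; the first 12 (by largest part) are:
26
21, 5
20, 6
19, 7
18, 8
17, 9
16, 10
16, 5, 5
15, 11
15, 6, 5
14, 12
14, 7, 5
…and 24 more, for 36 total.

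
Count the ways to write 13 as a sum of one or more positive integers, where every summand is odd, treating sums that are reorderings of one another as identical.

Listing the qualifying partitions of 13:
13
11, 1, 1
9, 3, 1
9, 1, 1, 1, 1
7, 5, 1
7, 3, 3
7, 3, 1, 1, 1
7, 1, 1, 1, 1, 1, 1
5, 5, 3
5, 5, 1, 1, 1
5, 3, 3, 1, 1
5, 3, 1, 1, 1, 1, 1
5, 1, 1, 1, 1, 1, 1, 1, 1
3, 3, 3, 3, 1
3, 3, 3, 1, 1, 1, 1
3, 3, 1, 1, 1, 1, 1, 1, 1
3, 1, 1, 1, 1, 1, 1, 1, 1, 1, 1
1, 1, 1, 1, 1, 1, 1, 1, 1, 1, 1, 1, 1

18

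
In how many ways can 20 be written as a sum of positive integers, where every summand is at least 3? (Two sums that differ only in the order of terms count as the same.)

A partial list (first 12 by largest part):
20
17, 3
16, 4
15, 5
14, 6
14, 3, 3
13, 7
13, 4, 3
12, 8
12, 5, 3
12, 4, 4
11, 9
…and 37 more, for 49 total.

49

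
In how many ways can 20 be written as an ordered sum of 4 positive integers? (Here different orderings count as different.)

969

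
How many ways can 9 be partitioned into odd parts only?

Listing the qualifying partitions of 9:
9
7,1,1
5,3,1
5,1,1,1,1
3,3,3
3,3,1,1,1
3,1,1,1,1,1,1
1,1,1,1,1,1,1,1,1
That's 8 in total.

8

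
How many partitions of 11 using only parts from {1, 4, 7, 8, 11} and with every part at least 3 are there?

They are:
11
7+4

2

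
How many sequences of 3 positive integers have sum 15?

By stars and bars with positive parts, the count is C(14,2) = 91.

91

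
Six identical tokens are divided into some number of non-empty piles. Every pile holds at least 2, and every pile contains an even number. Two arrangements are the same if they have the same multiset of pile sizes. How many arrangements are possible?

3

Enumerating:
6
2,4
2,2,2
That's 3 in total.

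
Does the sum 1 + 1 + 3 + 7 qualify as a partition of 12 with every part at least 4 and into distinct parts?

The parts sum to 12, and the condition 'every summand is at least 4' is violated.

No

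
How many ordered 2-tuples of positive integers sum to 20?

Equivalently, choose which 1 of the 19 gaps become plus signs: C(19,1) = 19.

19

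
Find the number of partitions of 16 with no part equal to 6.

189

There are 189 such partitions.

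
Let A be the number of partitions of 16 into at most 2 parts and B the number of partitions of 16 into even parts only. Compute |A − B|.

Partitions of 16 into at most 2 parts: 9.
Partitions of 16 into even parts only: 22.
|9 − 22| = 13.

13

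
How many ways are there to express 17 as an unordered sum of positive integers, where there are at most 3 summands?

33

A partial list (first 12 by largest part):
17
16, 1
15, 2
15, 1, 1
14, 3
14, 2, 1
13, 4
13, 3, 1
13, 2, 2
12, 5
12, 4, 1
12, 3, 2
…and 21 more, for 33 total.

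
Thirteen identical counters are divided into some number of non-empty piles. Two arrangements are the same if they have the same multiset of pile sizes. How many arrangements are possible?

A full systematic count gives 101.

101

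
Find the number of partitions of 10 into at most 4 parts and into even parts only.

6

Enumerating:
10
8 + 2
6 + 4
6 + 2 + 2
4 + 4 + 2
4 + 2 + 2 + 2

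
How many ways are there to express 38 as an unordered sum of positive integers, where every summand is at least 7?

A full systematic count gives 73.

73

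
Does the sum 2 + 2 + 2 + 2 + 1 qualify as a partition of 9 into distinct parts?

No

The parts sum to 9, and the condition 'all summands are distinct' is violated.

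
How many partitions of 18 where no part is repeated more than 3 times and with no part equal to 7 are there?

170

Counting exhaustively, 170 partitions satisfy the conditions.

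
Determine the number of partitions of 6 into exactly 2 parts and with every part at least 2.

2

The partitions of 6 that satisfy the conditions:
2+4
3+3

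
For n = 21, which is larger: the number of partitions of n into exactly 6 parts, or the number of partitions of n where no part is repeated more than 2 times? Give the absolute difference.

133

Partitions of 21 into exactly 6 parts: 110.
Partitions of 21 where no part is repeated more than 2 times: 243.
|110 − 243| = 133.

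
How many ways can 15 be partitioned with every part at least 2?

41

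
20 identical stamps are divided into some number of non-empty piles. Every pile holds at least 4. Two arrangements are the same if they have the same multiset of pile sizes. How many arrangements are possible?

24

They are:
20
16+4
15+5
14+6
13+7
12+8
12+4+4
11+9
11+5+4
10+10
10+6+4
10+5+5
9+7+4
9+6+5
8+8+4
8+7+5
8+6+6
8+4+4+4
7+7+6
7+5+4+4
6+6+4+4
6+5+5+4
5+5+5+5
4+4+4+4+4
Counting gives 24.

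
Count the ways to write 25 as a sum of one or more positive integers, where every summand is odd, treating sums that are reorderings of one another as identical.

142

A full systematic count gives 142.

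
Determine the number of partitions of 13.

101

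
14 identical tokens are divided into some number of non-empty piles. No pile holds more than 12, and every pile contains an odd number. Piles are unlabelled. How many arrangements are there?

Listing the qualifying partitions of 14:
3,11
1,1,1,11
5,9
1,1,3,9
1,1,1,1,1,9
7,7
1,1,5,7
1,3,3,7
1,1,1,1,3,7
1,1,1,1,1,1,1,7
1,3,5,5
1,1,1,1,5,5
3,3,3,5
1,1,1,3,3,5
1,1,1,1,1,1,3,5
1,1,1,1,1,1,1,1,1,5
1,1,3,3,3,3
1,1,1,1,1,3,3,3
1,1,1,1,1,1,1,1,3,3
1,1,1,1,1,1,1,1,1,1,1,3
1,1,1,1,1,1,1,1,1,1,1,1,1,1
Counting gives 21.

21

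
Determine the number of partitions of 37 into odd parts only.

Enumerating by decreasing first part gives 760 partitions in all.

760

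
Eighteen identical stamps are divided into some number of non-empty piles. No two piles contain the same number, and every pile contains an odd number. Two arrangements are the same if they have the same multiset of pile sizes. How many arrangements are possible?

5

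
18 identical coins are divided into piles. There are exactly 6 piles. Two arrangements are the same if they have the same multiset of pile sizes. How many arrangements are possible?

A partial list (first 12 by largest part):
13+1+1+1+1+1
12+2+1+1+1+1
11+3+1+1+1+1
11+2+2+1+1+1
10+4+1+1+1+1
10+3+2+1+1+1
10+2+2+2+1+1
9+5+1+1+1+1
9+4+2+1+1+1
9+3+3+1+1+1
9+3+2+2+1+1
9+2+2+2+2+1
…and 46 more, for 58 total.

58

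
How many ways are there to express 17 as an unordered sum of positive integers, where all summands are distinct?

There are too many to list fully; the first 12 (by largest part) are:
17
16, 1
15, 2
14, 3
14, 2, 1
13, 4
13, 3, 1
12, 5
12, 4, 1
12, 3, 2
11, 6
11, 5, 1
…and 26 more, for 38 total.

38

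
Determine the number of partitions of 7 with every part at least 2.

4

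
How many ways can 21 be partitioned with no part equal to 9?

715

Enumerating by decreasing first part gives 715 partitions in all.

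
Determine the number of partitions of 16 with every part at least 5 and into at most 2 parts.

They are:
16
11, 5
10, 6
9, 7
8, 8

5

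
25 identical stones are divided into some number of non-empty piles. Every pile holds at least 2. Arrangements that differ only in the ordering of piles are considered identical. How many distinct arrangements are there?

383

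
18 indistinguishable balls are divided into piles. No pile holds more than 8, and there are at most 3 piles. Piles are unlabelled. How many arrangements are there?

The partitions of 18 that satisfy the conditions:
8+8+2
8+7+3
8+6+4
8+5+5
7+7+4
7+6+5
6+6+6
That's 7 in total.

7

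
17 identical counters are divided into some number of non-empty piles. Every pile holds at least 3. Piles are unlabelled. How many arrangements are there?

25

They are:
17
3,14
4,13
5,12
6,11
3,3,11
7,10
3,4,10
8,9
3,5,9
4,4,9
3,6,8
4,5,8
3,3,3,8
3,7,7
4,6,7
5,5,7
3,3,4,7
5,6,6
3,3,5,6
3,4,4,6
3,4,5,5
4,4,4,5
3,3,3,3,5
3,3,3,4,4
That's 25 in total.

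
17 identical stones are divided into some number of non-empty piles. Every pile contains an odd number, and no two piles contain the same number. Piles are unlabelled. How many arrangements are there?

5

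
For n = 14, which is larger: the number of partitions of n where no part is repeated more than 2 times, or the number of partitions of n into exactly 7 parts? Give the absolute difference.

Partitions of 14 where no part is repeated more than 2 times: 57.
Partitions of 14 into exactly 7 parts: 15.
|57 − 15| = 42.

42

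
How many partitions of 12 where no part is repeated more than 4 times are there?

A partial list (first 12 by largest part):
12
11, 1
10, 2
10, 1, 1
9, 3
9, 2, 1
9, 1, 1, 1
8, 4
8, 3, 1
8, 2, 2
8, 2, 1, 1
8, 1, 1, 1, 1
…and 48 more, for 60 total.

60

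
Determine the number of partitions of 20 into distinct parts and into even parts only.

Listing the qualifying partitions of 20:
20
18, 2
16, 4
14, 6
14, 4, 2
12, 8
12, 6, 2
10, 8, 2
10, 6, 4
8, 6, 4, 2

10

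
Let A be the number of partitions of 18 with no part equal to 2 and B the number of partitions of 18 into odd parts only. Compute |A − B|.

108

Partitions of 18 with no part equal to 2: 154.
Partitions of 18 into odd parts only: 46.
|154 − 46| = 108.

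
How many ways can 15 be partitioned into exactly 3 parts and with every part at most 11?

17

Listing the qualifying partitions of 15:
1 + 3 + 11
2 + 2 + 11
1 + 4 + 10
2 + 3 + 10
1 + 5 + 9
2 + 4 + 9
3 + 3 + 9
1 + 6 + 8
2 + 5 + 8
3 + 4 + 8
1 + 7 + 7
2 + 6 + 7
3 + 5 + 7
4 + 4 + 7
3 + 6 + 6
4 + 5 + 6
5 + 5 + 5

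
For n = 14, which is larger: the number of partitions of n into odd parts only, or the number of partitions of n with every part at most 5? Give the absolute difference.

48

Partitions of 14 into odd parts only: 22.
Partitions of 14 with every part at most 5: 70.
|22 − 70| = 48.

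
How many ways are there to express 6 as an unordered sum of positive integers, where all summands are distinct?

Listing the qualifying partitions of 6:
6
1+5
2+4
1+2+3

4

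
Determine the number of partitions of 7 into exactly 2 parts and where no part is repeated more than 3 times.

They are:
6,1
5,2
4,3

3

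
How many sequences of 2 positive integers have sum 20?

Place 1 bars in the 19 internal gaps of a row of 20 dots: C(19,1) = 19.

19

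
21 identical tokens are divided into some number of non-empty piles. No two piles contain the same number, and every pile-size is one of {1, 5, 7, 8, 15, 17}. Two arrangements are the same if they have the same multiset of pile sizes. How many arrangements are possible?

The partitions of 21 that satisfy the conditions:
15,5,1
8,7,5,1

2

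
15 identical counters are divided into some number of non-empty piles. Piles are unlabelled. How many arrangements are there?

176

A full systematic count gives 176.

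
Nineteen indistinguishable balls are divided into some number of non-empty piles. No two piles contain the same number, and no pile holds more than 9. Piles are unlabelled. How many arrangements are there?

21

Listing the qualifying partitions of 19:
9+8+2
9+7+3
9+7+2+1
9+6+4
9+6+3+1
9+5+4+1
9+5+3+2
9+4+3+2+1
8+7+4
8+7+3+1
8+6+5
8+6+4+1
8+6+3+2
8+5+4+2
8+5+3+2+1
7+6+5+1
7+6+4+2
7+6+3+2+1
7+5+4+3
7+5+4+2+1
6+5+4+3+1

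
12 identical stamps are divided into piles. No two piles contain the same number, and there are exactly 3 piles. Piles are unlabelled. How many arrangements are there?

7

The partitions of 12 that satisfy the conditions:
1, 2, 9
1, 3, 8
1, 4, 7
2, 3, 7
1, 5, 6
2, 4, 6
3, 4, 5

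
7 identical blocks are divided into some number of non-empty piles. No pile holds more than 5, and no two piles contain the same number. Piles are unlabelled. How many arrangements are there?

Enumerating:
5,2
4,3
4,2,1
Counting gives 3.

3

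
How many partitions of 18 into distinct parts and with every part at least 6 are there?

4

The partitions of 18 that satisfy the conditions:
18
6+12
7+11
8+10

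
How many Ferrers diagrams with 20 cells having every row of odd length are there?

There are too many to list fully; the first 12 (by largest part) are:
1 + 19
3 + 17
1 + 1 + 1 + 17
5 + 15
1 + 1 + 3 + 15
1 + 1 + 1 + 1 + 1 + 15
7 + 13
1 + 1 + 5 + 13
1 + 3 + 3 + 13
1 + 1 + 1 + 1 + 3 + 13
1 + 1 + 1 + 1 + 1 + 1 + 1 + 13
9 + 11
…and 52 more, for 64 total.

64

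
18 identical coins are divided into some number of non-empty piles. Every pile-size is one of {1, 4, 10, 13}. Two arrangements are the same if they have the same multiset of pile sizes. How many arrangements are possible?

10

Listing the qualifying partitions of 18:
13, 4, 1
13, 1, 1, 1, 1, 1
10, 4, 4
10, 4, 1, 1, 1, 1
10, 1, 1, 1, 1, 1, 1, 1, 1
4, 4, 4, 4, 1, 1
4, 4, 4, 1, 1, 1, 1, 1, 1
4, 4, 1, 1, 1, 1, 1, 1, 1, 1, 1, 1
4, 1, 1, 1, 1, 1, 1, 1, 1, 1, 1, 1, 1, 1, 1
1, 1, 1, 1, 1, 1, 1, 1, 1, 1, 1, 1, 1, 1, 1, 1, 1, 1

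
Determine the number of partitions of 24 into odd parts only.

122

Enumerating by decreasing first part gives 122 partitions in all.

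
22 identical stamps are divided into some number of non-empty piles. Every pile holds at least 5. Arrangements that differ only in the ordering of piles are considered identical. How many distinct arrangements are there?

18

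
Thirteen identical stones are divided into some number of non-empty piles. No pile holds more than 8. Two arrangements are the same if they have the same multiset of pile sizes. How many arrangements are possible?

Enumerating by decreasing first part gives 89 partitions in all.

89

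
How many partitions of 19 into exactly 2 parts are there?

Listing the qualifying partitions of 19:
18+1
17+2
16+3
15+4
14+5
13+6
12+7
11+8
10+9
That's 9 in total.

9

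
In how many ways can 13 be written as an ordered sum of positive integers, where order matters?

4096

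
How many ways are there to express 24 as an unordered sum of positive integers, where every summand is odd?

Enumerating by decreasing first part gives 122 partitions in all.

122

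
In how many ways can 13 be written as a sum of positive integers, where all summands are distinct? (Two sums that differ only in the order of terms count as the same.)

The partitions of 13 that satisfy the conditions:
13
12,1
11,2
10,3
10,2,1
9,4
9,3,1
8,5
8,4,1
8,3,2
7,6
7,5,1
7,4,2
7,3,2,1
6,5,2
6,4,3
6,4,2,1
5,4,3,1
That's 18 in total.

18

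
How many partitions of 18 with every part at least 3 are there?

33

There are too many to list fully; the first 12 (by largest part) are:
18
3,15
4,14
5,13
6,12
3,3,12
7,11
3,4,11
8,10
3,5,10
4,4,10
9,9
…and 21 more, for 33 total.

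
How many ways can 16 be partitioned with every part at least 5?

Enumerating:
16
11,5
10,6
9,7
8,8
6,5,5
Counting gives 6.

6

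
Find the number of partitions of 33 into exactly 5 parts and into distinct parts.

141

Systematic enumeration (by largest part, then next-largest, …) yields 141.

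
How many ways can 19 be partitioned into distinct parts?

54

There are too many to list fully; the first 12 (by largest part) are:
19
18, 1
17, 2
16, 3
16, 2, 1
15, 4
15, 3, 1
14, 5
14, 4, 1
14, 3, 2
13, 6
13, 5, 1
…and 42 more, for 54 total.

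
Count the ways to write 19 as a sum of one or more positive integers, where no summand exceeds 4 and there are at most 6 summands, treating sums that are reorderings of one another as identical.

6

Listing the qualifying partitions of 19:
4+4+4+4+3
4+4+4+4+2+1
4+4+4+3+3+1
4+4+4+3+2+2
4+4+3+3+3+2
4+3+3+3+3+3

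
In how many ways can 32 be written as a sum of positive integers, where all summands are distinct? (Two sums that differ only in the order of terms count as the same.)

390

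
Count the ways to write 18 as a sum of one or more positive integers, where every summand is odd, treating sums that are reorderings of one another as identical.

There are too many to list fully; the first 12 (by largest part) are:
17,1
15,3
15,1,1,1
13,5
13,3,1,1
13,1,1,1,1,1
11,7
11,5,1,1
11,3,3,1
11,3,1,1,1,1
11,1,1,1,1,1,1,1
9,9
…and 34 more, for 46 total.

46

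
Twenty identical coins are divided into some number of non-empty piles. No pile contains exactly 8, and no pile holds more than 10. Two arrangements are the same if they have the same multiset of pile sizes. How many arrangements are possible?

455

A full systematic count gives 455.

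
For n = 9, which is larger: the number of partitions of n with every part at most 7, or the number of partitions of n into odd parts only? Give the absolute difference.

20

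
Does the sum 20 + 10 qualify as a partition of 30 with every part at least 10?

The parts sum to 30, and the condition 'every summand is at least 10' holds.

Yes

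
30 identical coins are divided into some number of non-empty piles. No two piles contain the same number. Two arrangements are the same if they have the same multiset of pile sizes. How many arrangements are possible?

296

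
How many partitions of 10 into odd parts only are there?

10

Listing the qualifying partitions of 10:
9, 1
7, 3
7, 1, 1, 1
5, 5
5, 3, 1, 1
5, 1, 1, 1, 1, 1
3, 3, 3, 1
3, 3, 1, 1, 1, 1
3, 1, 1, 1, 1, 1, 1, 1
1, 1, 1, 1, 1, 1, 1, 1, 1, 1
That's 10 in total.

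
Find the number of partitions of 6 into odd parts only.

4

The partitions of 6 that satisfy the conditions:
5 + 1
3 + 3
3 + 1 + 1 + 1
1 + 1 + 1 + 1 + 1 + 1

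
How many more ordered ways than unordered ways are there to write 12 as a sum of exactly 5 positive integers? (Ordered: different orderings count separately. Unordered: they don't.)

317

Ordered (compositions into 5 parts): C(11,4) = 330.
Partitions of 12 into exactly 5 parts: 13.
Difference: 330 − 13 = 317.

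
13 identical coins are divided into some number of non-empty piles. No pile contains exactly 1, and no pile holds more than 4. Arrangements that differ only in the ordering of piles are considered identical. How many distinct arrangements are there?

5

Listing the qualifying partitions of 13:
4+4+3+2
4+3+3+3
4+3+2+2+2
3+3+3+2+2
3+2+2+2+2+2
Counting gives 5.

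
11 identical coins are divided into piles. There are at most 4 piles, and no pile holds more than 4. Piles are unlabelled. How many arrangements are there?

5

Listing the qualifying partitions of 11:
3+4+4
1+2+4+4
1+3+3+4
2+2+3+4
2+3+3+3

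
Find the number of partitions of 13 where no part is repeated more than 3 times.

64

A partial list (first 12 by largest part):
13
12 + 1
11 + 2
11 + 1 + 1
10 + 3
10 + 2 + 1
10 + 1 + 1 + 1
9 + 4
9 + 3 + 1
9 + 2 + 2
9 + 2 + 1 + 1
8 + 5
…and 52 more, for 64 total.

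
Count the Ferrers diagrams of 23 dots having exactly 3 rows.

There are too many to list fully; the first 12 (by largest part) are:
21,1,1
20,2,1
19,3,1
19,2,2
18,4,1
18,3,2
17,5,1
17,4,2
17,3,3
16,6,1
16,5,2
16,4,3
…and 32 more, for 44 total.

44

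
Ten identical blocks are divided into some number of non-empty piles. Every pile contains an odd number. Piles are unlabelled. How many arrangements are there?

They are:
9 + 1
7 + 3
7 + 1 + 1 + 1
5 + 5
5 + 3 + 1 + 1
5 + 1 + 1 + 1 + 1 + 1
3 + 3 + 3 + 1
3 + 3 + 1 + 1 + 1 + 1
3 + 1 + 1 + 1 + 1 + 1 + 1 + 1
1 + 1 + 1 + 1 + 1 + 1 + 1 + 1 + 1 + 1
That's 10 in total.

10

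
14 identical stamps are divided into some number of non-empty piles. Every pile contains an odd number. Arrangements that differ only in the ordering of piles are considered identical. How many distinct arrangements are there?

They are:
13, 1
11, 3
11, 1, 1, 1
9, 5
9, 3, 1, 1
9, 1, 1, 1, 1, 1
7, 7
7, 5, 1, 1
7, 3, 3, 1
7, 3, 1, 1, 1, 1
7, 1, 1, 1, 1, 1, 1, 1
5, 5, 3, 1
5, 5, 1, 1, 1, 1
5, 3, 3, 3
5, 3, 3, 1, 1, 1
5, 3, 1, 1, 1, 1, 1, 1
5, 1, 1, 1, 1, 1, 1, 1, 1, 1
3, 3, 3, 3, 1, 1
3, 3, 3, 1, 1, 1, 1, 1
3, 3, 1, 1, 1, 1, 1, 1, 1, 1
3, 1, 1, 1, 1, 1, 1, 1, 1, 1, 1, 1
1, 1, 1, 1, 1, 1, 1, 1, 1, 1, 1, 1, 1, 1
Counting gives 22.

22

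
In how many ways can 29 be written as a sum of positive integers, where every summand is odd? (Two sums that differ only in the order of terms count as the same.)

Systematic enumeration (by largest part, then next-largest, …) yields 256.

256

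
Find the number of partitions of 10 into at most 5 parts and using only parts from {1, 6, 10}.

Enumerating:
10
1,1,1,1,6

2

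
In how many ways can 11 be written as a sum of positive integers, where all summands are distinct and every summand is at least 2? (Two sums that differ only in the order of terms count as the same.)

7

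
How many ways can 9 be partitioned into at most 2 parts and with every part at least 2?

Listing the qualifying partitions of 9:
9
7+2
6+3
5+4

4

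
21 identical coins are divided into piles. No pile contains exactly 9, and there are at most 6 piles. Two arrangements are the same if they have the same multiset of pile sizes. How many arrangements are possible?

A full systematic count gives 284.

284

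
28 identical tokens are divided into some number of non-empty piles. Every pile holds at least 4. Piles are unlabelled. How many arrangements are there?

100

A full systematic count gives 100.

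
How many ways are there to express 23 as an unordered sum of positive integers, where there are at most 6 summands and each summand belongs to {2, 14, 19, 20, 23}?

2

Enumerating:
23
19+2+2
Counting gives 2.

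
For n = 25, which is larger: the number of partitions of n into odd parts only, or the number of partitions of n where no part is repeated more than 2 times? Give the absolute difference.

371

Partitions of 25 into odd parts only: 142.
Partitions of 25 where no part is repeated more than 2 times: 513.
|142 − 513| = 371.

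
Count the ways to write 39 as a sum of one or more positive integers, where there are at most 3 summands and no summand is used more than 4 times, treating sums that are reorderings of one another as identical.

147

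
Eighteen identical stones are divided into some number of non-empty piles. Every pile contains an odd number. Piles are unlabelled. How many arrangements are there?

There are too many to list fully; the first 12 (by largest part) are:
17, 1
15, 3
15, 1, 1, 1
13, 5
13, 3, 1, 1
13, 1, 1, 1, 1, 1
11, 7
11, 5, 1, 1
11, 3, 3, 1
11, 3, 1, 1, 1, 1
11, 1, 1, 1, 1, 1, 1, 1
9, 9
…and 34 more, for 46 total.

46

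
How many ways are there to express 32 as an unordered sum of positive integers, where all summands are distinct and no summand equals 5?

Enumerating by decreasing first part gives 260 partitions in all.

260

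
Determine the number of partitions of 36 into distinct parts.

Systematic enumeration (by largest part, then next-largest, …) yields 668.

668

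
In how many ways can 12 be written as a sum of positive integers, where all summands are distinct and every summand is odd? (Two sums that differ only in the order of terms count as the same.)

Listing the qualifying partitions of 12:
1+11
3+9
5+7
That's 3 in total.

3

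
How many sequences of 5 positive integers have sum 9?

70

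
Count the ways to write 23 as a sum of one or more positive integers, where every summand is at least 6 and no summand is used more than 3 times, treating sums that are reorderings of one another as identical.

12

The partitions of 23 that satisfy the conditions:
23
17, 6
16, 7
15, 8
14, 9
13, 10
12, 11
11, 6, 6
10, 7, 6
9, 8, 6
9, 7, 7
8, 8, 7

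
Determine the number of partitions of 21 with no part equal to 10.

736

Systematic enumeration (by largest part, then next-largest, …) yields 736.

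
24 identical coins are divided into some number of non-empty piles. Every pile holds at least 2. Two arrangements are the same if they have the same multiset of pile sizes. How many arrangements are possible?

320

Direct enumeration gives 320 partitions.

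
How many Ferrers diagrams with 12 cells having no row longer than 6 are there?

A partial list (first 12 by largest part):
6 + 6
1 + 5 + 6
2 + 4 + 6
1 + 1 + 4 + 6
3 + 3 + 6
1 + 2 + 3 + 6
1 + 1 + 1 + 3 + 6
2 + 2 + 2 + 6
1 + 1 + 2 + 2 + 6
1 + 1 + 1 + 1 + 2 + 6
1 + 1 + 1 + 1 + 1 + 1 + 6
2 + 5 + 5
…and 46 more, for 58 total.

58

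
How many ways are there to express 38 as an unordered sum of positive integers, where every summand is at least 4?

Counting exhaustively, 505 partitions satisfy the conditions.

505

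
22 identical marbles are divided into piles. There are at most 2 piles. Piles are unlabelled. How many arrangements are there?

They are:
22
1,21
2,20
3,19
4,18
5,17
6,16
7,15
8,14
9,13
10,12
11,11
That's 12 in total.

12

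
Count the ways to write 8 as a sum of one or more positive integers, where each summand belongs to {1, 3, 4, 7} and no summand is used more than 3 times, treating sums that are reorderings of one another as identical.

4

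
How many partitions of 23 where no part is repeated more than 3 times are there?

There are 592 such partitions.

592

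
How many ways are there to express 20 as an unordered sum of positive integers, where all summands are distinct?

64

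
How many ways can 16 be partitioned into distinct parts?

32

There are too many to list fully; the first 12 (by largest part) are:
16
15, 1
14, 2
13, 3
13, 2, 1
12, 4
12, 3, 1
11, 5
11, 4, 1
11, 3, 2
10, 6
10, 5, 1
…and 20 more, for 32 total.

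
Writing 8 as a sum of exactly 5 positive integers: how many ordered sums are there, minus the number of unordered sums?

Ordered (compositions into 5 parts): C(7,4) = 35.
Partitions of 8 into exactly 5 parts: 3.
Difference: 35 − 3 = 32.

32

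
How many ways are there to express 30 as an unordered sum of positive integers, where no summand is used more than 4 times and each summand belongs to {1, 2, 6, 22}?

Listing the qualifying partitions of 30:
22,6,2
22,6,1,1
22,2,2,2,2
22,2,2,2,1,1
22,2,2,1,1,1,1
6,6,6,6,2,2,2
6,6,6,6,2,2,1,1
6,6,6,6,2,1,1,1,1
6,6,6,2,2,2,2,1,1,1,1

9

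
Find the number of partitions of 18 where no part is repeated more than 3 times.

208

There are 208 such partitions.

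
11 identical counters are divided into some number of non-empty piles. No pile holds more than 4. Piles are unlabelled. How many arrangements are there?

27

There are too many to list fully; the first 12 (by largest part) are:
4 + 4 + 3
4 + 4 + 2 + 1
4 + 4 + 1 + 1 + 1
4 + 3 + 3 + 1
4 + 3 + 2 + 2
4 + 3 + 2 + 1 + 1
4 + 3 + 1 + 1 + 1 + 1
4 + 2 + 2 + 2 + 1
4 + 2 + 2 + 1 + 1 + 1
4 + 2 + 1 + 1 + 1 + 1 + 1
4 + 1 + 1 + 1 + 1 + 1 + 1 + 1
3 + 3 + 3 + 2
…and 15 more, for 27 total.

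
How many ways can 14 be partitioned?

135

A full systematic count gives 135.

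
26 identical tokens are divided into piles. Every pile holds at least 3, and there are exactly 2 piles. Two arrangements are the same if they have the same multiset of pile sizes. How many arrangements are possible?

11

Listing the qualifying partitions of 26:
23, 3
22, 4
21, 5
20, 6
19, 7
18, 8
17, 9
16, 10
15, 11
14, 12
13, 13
Counting gives 11.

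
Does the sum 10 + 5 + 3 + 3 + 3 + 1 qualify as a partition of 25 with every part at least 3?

No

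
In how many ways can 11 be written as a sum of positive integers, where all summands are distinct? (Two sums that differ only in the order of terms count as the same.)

12

They are:
11
1 + 10
2 + 9
3 + 8
1 + 2 + 8
4 + 7
1 + 3 + 7
5 + 6
1 + 4 + 6
2 + 3 + 6
2 + 4 + 5
1 + 2 + 3 + 5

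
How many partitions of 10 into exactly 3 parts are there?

8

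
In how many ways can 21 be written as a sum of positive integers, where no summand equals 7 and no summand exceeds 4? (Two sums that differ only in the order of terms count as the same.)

120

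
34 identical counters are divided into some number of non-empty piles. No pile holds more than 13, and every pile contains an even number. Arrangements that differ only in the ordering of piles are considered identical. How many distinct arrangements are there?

163

Systematic enumeration (by largest part, then next-largest, …) yields 163.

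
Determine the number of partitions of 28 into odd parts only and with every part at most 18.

Systematic enumeration (by largest part, then next-largest, …) yields 203.

203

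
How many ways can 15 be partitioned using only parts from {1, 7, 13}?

The partitions of 15 that satisfy the conditions:
13+1+1
7+7+1
7+1+1+1+1+1+1+1+1
1+1+1+1+1+1+1+1+1+1+1+1+1+1+1

4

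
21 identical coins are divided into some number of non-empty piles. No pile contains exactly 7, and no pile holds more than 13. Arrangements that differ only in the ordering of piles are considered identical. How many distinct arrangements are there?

Systematic enumeration (by largest part, then next-largest, …) yields 613.

613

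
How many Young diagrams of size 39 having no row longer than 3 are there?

147

Enumerating by decreasing first part gives 147 partitions in all.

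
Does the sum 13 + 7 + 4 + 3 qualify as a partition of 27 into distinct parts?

The parts sum to 27, and the condition 'all summands are distinct' holds.

Yes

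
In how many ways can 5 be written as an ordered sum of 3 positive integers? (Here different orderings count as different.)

Equivalently, choose which 2 of the 4 gaps become plus signs: C(4,2) = 6.

6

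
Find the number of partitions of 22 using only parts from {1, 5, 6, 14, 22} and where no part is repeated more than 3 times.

5

Enumerating:
22
14, 6, 1, 1
14, 5, 1, 1, 1
6, 6, 5, 5
6, 5, 5, 5, 1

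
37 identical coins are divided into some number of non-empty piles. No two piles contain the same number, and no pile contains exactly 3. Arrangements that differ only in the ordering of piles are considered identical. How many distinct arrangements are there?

453

A full systematic count gives 453.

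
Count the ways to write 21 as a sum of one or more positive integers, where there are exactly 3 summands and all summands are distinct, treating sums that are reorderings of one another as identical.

A partial list (first 12 by largest part):
18+2+1
17+3+1
16+4+1
16+3+2
15+5+1
15+4+2
14+6+1
14+5+2
14+4+3
13+7+1
13+6+2
13+5+3
…and 15 more, for 27 total.

27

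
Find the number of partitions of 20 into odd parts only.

A partial list (first 12 by largest part):
19,1
17,3
17,1,1,1
15,5
15,3,1,1
15,1,1,1,1,1
13,7
13,5,1,1
13,3,3,1
13,3,1,1,1,1
13,1,1,1,1,1,1,1
11,9
…and 52 more, for 64 total.

64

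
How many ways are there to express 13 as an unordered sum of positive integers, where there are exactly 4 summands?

Enumerating:
1 + 1 + 1 + 10
1 + 1 + 2 + 9
1 + 1 + 3 + 8
1 + 2 + 2 + 8
1 + 1 + 4 + 7
1 + 2 + 3 + 7
2 + 2 + 2 + 7
1 + 1 + 5 + 6
1 + 2 + 4 + 6
1 + 3 + 3 + 6
2 + 2 + 3 + 6
1 + 2 + 5 + 5
1 + 3 + 4 + 5
2 + 2 + 4 + 5
2 + 3 + 3 + 5
1 + 4 + 4 + 4
2 + 3 + 4 + 4
3 + 3 + 3 + 4

18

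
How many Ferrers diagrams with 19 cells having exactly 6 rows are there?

71

Enumerating by decreasing first part gives 71 partitions in all.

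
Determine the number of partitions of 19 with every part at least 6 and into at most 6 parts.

6

The partitions of 19 that satisfy the conditions:
19
13,6
12,7
11,8
10,9
7,6,6
That's 6 in total.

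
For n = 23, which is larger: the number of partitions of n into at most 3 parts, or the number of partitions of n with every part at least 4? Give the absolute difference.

Partitions of 23 into at most 3 parts: 56.
Partitions of 23 with every part at least 4: 39.
|56 − 39| = 17.

17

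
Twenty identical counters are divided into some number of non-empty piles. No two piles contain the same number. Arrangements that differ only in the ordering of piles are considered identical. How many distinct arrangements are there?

64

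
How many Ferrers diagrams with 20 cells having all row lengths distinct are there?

64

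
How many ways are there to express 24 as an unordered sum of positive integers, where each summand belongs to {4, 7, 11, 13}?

3

They are:
13+11
13+7+4
4+4+4+4+4+4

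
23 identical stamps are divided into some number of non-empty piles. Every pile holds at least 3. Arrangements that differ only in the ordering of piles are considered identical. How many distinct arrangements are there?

There are 88 such partitions.

88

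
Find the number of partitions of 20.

627

There are 627 such partitions.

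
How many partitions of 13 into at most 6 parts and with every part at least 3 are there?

They are:
13
10+3
9+4
8+5
7+6
7+3+3
6+4+3
5+5+3
5+4+4
4+3+3+3
That's 10 in total.

10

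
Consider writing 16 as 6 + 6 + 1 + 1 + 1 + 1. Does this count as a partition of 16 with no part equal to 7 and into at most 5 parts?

The parts sum to 16, and the condition 'there are at most 5 summands' is violated.

No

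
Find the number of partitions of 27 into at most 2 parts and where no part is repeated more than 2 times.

14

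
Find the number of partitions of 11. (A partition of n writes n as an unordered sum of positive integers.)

56

There are too many to list fully; the first 12 (by largest part) are:
11
10 + 1
9 + 2
9 + 1 + 1
8 + 3
8 + 2 + 1
8 + 1 + 1 + 1
7 + 4
7 + 3 + 1
7 + 2 + 2
7 + 2 + 1 + 1
7 + 1 + 1 + 1 + 1
…and 44 more, for 56 total.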